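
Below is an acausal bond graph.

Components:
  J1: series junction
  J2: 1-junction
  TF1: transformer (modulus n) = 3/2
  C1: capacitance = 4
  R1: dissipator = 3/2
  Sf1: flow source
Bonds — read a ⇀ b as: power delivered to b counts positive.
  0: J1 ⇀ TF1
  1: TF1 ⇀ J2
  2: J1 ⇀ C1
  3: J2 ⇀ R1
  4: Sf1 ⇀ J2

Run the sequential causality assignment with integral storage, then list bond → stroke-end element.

bond 4 stroke at Sf1  (Sf1 fixes flow; stroke at Sf1)
bond 1 stroke at J2  (J2 flow already set via bond 4)
bond 3 stroke at J2  (1-jn J2 has f-setter on 4)
bond 0 stroke at TF1  (TF1 one-in-one-out from 1)
bond 2 stroke at J1  (common-f at J1 fixed by 0)

#0 stroke→TF1
#1 stroke→J2
#2 stroke→J1
#3 stroke→J2
#4 stroke→Sf1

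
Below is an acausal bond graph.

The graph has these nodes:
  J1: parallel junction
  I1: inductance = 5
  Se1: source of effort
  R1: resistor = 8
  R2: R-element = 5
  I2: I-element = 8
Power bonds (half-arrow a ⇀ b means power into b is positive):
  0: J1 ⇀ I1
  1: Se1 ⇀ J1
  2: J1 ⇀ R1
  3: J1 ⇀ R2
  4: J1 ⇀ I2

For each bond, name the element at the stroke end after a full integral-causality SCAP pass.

bond 1 stroke→J1  (Se1: effort source, stroke at far end)
bond 0 stroke→I1  (J1 effort already set via bond 1)
bond 2 stroke→R1  (common-e at J1 fixed by 1)
bond 3 stroke→R2  (0-jn J1 has e-setter on 1)
bond 4 stroke→I2  (J1: bond 1 brought effort, rest push out)

bond 0 stroke at I1
bond 1 stroke at J1
bond 2 stroke at R1
bond 3 stroke at R2
bond 4 stroke at I2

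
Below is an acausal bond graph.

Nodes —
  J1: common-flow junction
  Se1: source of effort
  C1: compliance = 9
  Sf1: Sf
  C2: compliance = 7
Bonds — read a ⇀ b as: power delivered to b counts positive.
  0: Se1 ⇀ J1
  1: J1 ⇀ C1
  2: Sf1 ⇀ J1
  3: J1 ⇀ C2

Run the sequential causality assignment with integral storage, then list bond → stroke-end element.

#0 stroke→J1  (Se1: effort source, stroke at far end)
#2 stroke→Sf1  (Sf1 (Sf) sets flow on bond)
#1 stroke→J1  (J1: bond 2 brought flow, rest push out)
#3 stroke→J1  (common-f at J1 fixed by 2)

bond 0 |J1
bond 1 |J1
bond 2 |Sf1
bond 3 |J1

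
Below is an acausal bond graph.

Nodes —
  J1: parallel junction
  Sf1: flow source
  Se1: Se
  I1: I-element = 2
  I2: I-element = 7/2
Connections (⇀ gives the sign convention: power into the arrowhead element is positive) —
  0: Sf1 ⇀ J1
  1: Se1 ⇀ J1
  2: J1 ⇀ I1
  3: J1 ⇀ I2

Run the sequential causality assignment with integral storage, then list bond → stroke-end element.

β0 stroke at Sf1  (Sf1: flow source, stroke at near end)
β1 stroke at J1  (Se1: effort source, stroke at far end)
β2 stroke at I1  (0-jn J1 has e-setter on 1)
β3 stroke at I2  (J1: bond 1 brought effort, rest push out)

bond 0 |Sf1
bond 1 |J1
bond 2 |I1
bond 3 |I2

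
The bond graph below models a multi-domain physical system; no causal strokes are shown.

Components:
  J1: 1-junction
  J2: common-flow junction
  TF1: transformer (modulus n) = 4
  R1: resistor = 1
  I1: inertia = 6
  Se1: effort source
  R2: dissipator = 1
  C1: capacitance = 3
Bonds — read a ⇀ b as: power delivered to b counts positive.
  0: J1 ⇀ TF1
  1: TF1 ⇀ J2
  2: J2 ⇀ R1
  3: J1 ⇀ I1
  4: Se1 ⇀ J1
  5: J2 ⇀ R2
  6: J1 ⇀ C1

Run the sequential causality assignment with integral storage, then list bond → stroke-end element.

bond 4 stroke→J1  (Se1 (Se) sets effort on bond)
bond 3 stroke→I1  (I1: I, integral causality)
bond 0 stroke→J1  (J1: bond 3 brought flow, rest push out)
bond 6 stroke→J1  (J1: bond 3 brought flow, rest push out)
bond 1 stroke→TF1  (through TF1, causality passes straight; one stroke at TF1)
bond 2 stroke→J2  (J2 flow already set via bond 1)
bond 5 stroke→J2  (1-jn J2 has f-setter on 1)

b0 stroke at J1
b1 stroke at TF1
b2 stroke at J2
b3 stroke at I1
b4 stroke at J1
b5 stroke at J2
b6 stroke at J1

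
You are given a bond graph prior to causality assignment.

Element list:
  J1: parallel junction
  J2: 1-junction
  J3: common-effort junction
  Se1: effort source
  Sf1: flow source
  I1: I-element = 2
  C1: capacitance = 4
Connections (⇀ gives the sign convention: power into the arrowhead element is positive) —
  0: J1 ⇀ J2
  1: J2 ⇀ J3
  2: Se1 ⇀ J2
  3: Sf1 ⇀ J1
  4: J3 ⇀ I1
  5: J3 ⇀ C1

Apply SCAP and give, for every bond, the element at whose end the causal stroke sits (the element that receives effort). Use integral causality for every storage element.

bond 0 stroke→J1
bond 1 stroke→J2
bond 2 stroke→J2
bond 3 stroke→Sf1
bond 4 stroke→I1
bond 5 stroke→J3

bond 2 →J2  (Se1: effort source, stroke at far end)
bond 3 →Sf1  (Sf1 fixes flow; stroke at Sf1)
bond 0 →J1  (J1: last free bond brings effort in)
bond 1 →J2  (common-f at J2 fixed by 0)
bond 4 →I1  (I1 outputs flow p/I1)
bond 5 →J3  (only one effort-in slot at J3)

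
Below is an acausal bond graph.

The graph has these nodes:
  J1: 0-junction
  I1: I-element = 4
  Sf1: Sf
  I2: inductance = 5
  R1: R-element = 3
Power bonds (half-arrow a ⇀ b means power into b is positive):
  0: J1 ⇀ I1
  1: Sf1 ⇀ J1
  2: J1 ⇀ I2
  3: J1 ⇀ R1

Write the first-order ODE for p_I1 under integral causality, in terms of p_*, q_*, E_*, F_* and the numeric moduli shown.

dp_I1/dt = 3*F_Sf1 - 3*p_I1/4 - 3*p_I2/5

b1 stroke at Sf1  (source Sf1 imposes f)
b0 stroke at I1  (prefer integral on I1)
b2 stroke at I2  (prefer integral on I2)
b3 stroke at J1  (J1: last free bond brings effort in)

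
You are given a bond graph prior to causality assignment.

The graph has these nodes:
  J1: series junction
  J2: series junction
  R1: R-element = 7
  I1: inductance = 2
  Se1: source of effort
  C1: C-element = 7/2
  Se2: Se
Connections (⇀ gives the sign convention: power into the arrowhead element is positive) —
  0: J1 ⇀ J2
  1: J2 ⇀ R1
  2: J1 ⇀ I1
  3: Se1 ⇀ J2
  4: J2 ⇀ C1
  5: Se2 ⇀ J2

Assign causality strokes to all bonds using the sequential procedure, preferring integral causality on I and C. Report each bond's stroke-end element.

bond 3 →J2  (Se1 (Se) sets effort on bond)
bond 5 →J2  (source Se2 imposes e)
bond 2 →I1  (prefer integral on I1)
bond 0 →J1  (J1 flow already set via bond 2)
bond 1 →J2  (common-f at J2 fixed by 0)
bond 4 →J2  (J2: bond 0 brought flow, rest push out)

β0 stroke at J1
β1 stroke at J2
β2 stroke at I1
β3 stroke at J2
β4 stroke at J2
β5 stroke at J2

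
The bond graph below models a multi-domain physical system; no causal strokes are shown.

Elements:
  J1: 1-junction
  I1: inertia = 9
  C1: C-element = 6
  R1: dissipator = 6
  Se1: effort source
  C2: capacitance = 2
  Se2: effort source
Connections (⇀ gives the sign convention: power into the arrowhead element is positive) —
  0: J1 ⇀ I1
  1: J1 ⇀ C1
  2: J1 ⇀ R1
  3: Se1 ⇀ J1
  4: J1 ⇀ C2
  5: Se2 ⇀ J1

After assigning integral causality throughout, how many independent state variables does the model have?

#3 stroke at J1  (Se1: effort source, stroke at far end)
#5 stroke at J1  (Se2 (Se) sets effort on bond)
#0 stroke at I1  (prefer integral on I1)
#1 stroke at J1  (J1 flow already set via bond 0)
#2 stroke at J1  (J1 flow already set via bond 0)
#4 stroke at J1  (J1 flow already set via bond 0)

3  (C1, C2, I1 all integral)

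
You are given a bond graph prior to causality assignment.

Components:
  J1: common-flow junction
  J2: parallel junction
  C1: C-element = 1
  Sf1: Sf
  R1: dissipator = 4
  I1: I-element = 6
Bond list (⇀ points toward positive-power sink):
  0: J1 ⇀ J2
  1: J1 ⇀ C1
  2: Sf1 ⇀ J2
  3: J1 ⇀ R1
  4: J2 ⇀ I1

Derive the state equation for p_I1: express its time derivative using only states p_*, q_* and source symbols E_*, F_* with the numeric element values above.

β2 |Sf1  (Sf1: flow source, stroke at near end)
β1 |J1  (prefer integral on C1)
β4 |I1  (I1 outputs flow p/I1)
β0 |J2  (closing 0-jn rule on J2)
β3 |J1  (J1: bond 0 brought flow, rest push out)

dp_I1/dt = 4*F_Sf1 - 2*p_I1/3 - q_C1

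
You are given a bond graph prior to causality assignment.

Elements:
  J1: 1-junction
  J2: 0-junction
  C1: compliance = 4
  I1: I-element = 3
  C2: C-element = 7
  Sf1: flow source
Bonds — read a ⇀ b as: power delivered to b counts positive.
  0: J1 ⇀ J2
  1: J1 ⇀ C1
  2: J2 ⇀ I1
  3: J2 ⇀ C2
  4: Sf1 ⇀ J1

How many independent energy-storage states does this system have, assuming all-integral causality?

3  (C1, C2, I1 all integral)

#4 |Sf1  (Sf1: flow source, stroke at near end)
#0 |J1  (common-f at J1 fixed by 4)
#1 |J1  (1-jn J1 has f-setter on 4)
#2 |I1  (prefer integral on I1)
#3 |J2  (only one effort-in slot at J2)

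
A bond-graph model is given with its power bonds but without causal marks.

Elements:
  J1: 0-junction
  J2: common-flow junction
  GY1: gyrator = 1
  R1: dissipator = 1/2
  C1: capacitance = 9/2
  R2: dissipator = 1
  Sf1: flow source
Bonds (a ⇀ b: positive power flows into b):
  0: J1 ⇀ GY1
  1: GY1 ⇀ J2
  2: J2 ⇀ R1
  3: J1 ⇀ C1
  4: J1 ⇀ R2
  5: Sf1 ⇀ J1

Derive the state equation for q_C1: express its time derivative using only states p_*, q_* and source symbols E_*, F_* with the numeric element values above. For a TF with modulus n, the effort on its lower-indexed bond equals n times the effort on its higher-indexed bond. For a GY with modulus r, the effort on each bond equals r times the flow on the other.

bond 5 →Sf1  (Sf1 fixes flow; stroke at Sf1)
bond 3 →J1  (prefer integral on C1)
bond 0 →GY1  (0-jn J1 has e-setter on 3)
bond 4 →R2  (common-e at J1 fixed by 3)
bond 1 →GY1  (GY1 both-in/both-out from 0)
bond 2 →J2  (J2: bond 1 brought flow, rest push out)

dq_C1/dt = F_Sf1 - q_C1/3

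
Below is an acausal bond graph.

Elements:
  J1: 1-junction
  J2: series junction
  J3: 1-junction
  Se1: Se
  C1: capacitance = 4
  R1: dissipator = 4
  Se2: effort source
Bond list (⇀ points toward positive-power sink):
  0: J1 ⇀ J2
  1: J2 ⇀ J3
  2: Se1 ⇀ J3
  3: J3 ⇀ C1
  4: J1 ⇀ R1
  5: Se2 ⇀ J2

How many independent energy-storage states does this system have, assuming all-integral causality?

b2 stroke→J3  (Se1 fixes effort; stroke away)
b5 stroke→J2  (Se2 (Se) sets effort on bond)
b3 stroke→J3  (C1: C, integral causality)
b1 stroke→J2  (only one flow-in slot at J3)
b0 stroke→J1  (J2 needs exactly one f-in)
b4 stroke→R1  (J1: last free bond brings flow in)

1  (C1 all integral)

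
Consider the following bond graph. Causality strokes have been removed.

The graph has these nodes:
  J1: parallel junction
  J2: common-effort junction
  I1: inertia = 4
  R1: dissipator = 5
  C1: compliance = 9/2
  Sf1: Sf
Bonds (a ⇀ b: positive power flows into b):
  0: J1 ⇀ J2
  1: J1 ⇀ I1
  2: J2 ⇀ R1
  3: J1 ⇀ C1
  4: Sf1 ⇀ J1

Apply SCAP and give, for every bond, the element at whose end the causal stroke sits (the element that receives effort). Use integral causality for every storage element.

#0 |J2
#1 |I1
#2 |R1
#3 |J1
#4 |Sf1

#4 stroke at Sf1  (Sf1 (Sf) sets flow on bond)
#1 stroke at I1  (prefer integral on I1)
#3 stroke at J1  (C1 integral (e out))
#0 stroke at J2  (J1 effort already set via bond 3)
#2 stroke at R1  (J2: bond 0 brought effort, rest push out)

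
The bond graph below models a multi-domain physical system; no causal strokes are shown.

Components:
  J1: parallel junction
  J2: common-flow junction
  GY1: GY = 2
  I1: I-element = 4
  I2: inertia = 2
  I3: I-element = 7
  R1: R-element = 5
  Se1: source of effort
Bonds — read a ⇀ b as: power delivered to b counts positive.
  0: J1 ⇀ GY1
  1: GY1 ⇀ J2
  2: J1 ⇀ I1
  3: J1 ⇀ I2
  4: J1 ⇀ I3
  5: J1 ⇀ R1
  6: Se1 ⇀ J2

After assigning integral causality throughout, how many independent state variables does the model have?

#6 |J2  (Se1 (Se) sets effort on bond)
#1 |GY1  (only one flow-in slot at J2)
#0 |GY1  (through GY1, causality inverts; strokes same side of GY1)
#2 |I1  (I1: I, integral causality)
#3 |I2  (I2: I, integral causality)
#4 |I3  (I3 outputs flow p/I3)
#5 |J1  (closing 0-jn rule on J1)

3  (I1, I2, I3 all integral)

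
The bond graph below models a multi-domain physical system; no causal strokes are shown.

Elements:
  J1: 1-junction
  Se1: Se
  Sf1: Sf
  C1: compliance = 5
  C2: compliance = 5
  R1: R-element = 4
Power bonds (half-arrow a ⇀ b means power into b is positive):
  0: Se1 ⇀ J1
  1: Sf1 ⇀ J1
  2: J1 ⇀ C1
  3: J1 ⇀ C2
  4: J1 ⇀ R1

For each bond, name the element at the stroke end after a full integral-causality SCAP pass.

#0 stroke at J1  (Se1: effort source, stroke at far end)
#1 stroke at Sf1  (Sf1: flow source, stroke at near end)
#2 stroke at J1  (1-jn J1 has f-setter on 1)
#3 stroke at J1  (J1 flow already set via bond 1)
#4 stroke at J1  (J1: bond 1 brought flow, rest push out)

bond 0 |J1
bond 1 |Sf1
bond 2 |J1
bond 3 |J1
bond 4 |J1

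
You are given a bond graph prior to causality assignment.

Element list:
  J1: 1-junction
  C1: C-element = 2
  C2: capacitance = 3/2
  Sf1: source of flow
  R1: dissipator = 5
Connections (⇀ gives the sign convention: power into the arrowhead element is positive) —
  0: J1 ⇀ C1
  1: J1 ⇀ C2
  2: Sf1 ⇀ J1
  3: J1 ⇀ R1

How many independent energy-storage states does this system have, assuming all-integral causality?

bond 2 stroke at Sf1  (source Sf1 imposes f)
bond 0 stroke at J1  (J1 flow already set via bond 2)
bond 1 stroke at J1  (J1: bond 2 brought flow, rest push out)
bond 3 stroke at J1  (1-jn J1 has f-setter on 2)

2  (C1, C2 all integral)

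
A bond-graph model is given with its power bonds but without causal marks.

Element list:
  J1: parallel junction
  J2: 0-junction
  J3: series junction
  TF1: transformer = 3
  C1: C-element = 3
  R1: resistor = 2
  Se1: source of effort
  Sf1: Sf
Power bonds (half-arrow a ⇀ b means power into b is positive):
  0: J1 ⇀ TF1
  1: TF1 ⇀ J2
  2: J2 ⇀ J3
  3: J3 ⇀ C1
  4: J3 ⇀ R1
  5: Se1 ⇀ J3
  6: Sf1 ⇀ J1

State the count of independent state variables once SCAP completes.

β5 stroke at J3  (source Se1 imposes e)
β6 stroke at Sf1  (Sf1 fixes flow; stroke at Sf1)
β0 stroke at J1  (only one effort-in slot at J1)
β1 stroke at TF1  (TF TF1: opposite of bond 0)
β2 stroke at J2  (only one effort-in slot at J2)
β3 stroke at J3  (J3: bond 2 brought flow, rest push out)
β4 stroke at J3  (J3 flow already set via bond 2)

1  (C1 all integral)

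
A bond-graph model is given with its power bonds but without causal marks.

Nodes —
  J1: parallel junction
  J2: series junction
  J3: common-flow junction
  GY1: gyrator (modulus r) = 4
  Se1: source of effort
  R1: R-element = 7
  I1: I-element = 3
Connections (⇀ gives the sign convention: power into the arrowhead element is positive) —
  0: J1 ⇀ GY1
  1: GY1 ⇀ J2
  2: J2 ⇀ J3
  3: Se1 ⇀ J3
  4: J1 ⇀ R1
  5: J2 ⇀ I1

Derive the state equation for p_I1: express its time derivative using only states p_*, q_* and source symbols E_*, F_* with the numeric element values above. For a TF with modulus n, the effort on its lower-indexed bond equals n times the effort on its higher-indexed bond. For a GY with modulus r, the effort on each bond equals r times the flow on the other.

dp_I1/dt = E_Se1 - 16*p_I1/21

#3 →J3  (Se1 fixes effort; stroke away)
#2 →J2  (J3 needs exactly one f-in)
#5 →I1  (I1: I, integral causality)
#1 →J2  (J2: bond 5 brought flow, rest push out)
#0 →J1  (GY1 both-in/both-out from 1)
#4 →R1  (J1: bond 0 brought effort, rest push out)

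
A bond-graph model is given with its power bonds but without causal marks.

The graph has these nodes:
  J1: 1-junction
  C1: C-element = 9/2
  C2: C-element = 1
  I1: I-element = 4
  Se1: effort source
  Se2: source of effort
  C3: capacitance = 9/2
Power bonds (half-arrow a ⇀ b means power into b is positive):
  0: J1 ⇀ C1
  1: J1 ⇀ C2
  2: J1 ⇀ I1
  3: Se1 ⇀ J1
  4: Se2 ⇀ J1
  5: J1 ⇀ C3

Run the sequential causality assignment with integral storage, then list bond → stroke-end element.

β3 stroke at J1  (Se1 fixes effort; stroke away)
β4 stroke at J1  (source Se2 imposes e)
β0 stroke at J1  (C1: C, integral causality)
β1 stroke at J1  (C2 outputs effort q/C2)
β2 stroke at I1  (I1 integral (f out))
β5 stroke at J1  (1-jn J1 has f-setter on 2)

#0 stroke at J1
#1 stroke at J1
#2 stroke at I1
#3 stroke at J1
#4 stroke at J1
#5 stroke at J1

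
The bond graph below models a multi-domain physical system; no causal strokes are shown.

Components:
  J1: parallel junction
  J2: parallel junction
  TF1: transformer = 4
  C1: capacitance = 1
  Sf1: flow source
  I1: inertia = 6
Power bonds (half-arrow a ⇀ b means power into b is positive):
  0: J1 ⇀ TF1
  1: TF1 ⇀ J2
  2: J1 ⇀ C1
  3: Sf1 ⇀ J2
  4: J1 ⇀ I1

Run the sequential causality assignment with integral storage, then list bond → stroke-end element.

#3 →Sf1  (Sf1 (Sf) sets flow on bond)
#1 →J2  (only one effort-in slot at J2)
#0 →TF1  (through TF1, causality passes straight; one stroke at TF1)
#2 →J1  (prefer integral on C1)
#4 →I1  (J1: bond 2 brought effort, rest push out)

#0 stroke at TF1
#1 stroke at J2
#2 stroke at J1
#3 stroke at Sf1
#4 stroke at I1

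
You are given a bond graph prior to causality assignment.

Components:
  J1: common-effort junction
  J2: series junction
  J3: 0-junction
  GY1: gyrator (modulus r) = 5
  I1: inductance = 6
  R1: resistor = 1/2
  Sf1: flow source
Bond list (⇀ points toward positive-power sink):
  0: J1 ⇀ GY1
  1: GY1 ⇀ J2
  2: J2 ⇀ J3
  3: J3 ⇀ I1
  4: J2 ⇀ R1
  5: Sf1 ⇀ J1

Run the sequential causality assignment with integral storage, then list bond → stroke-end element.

bond 0 |J1
bond 1 |J2
bond 2 |J3
bond 3 |I1
bond 4 |J2
bond 5 |Sf1

#5 →Sf1  (Sf1: flow source, stroke at near end)
#0 →J1  (only one effort-in slot at J1)
#1 →J2  (GY GY1: same side as bond 0)
#3 →I1  (I1 integral (f out))
#2 →J3  (only one effort-in slot at J3)
#4 →J2  (J2: bond 2 brought flow, rest push out)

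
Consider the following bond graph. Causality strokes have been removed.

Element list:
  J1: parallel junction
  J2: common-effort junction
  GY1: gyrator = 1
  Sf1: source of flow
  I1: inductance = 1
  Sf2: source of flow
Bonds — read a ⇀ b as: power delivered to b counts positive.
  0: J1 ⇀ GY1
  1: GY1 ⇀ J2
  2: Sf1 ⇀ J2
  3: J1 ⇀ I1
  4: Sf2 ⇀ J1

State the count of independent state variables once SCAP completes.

bond 2 →Sf1  (source Sf1 imposes f)
bond 4 →Sf2  (Sf2 (Sf) sets flow on bond)
bond 1 →J2  (closing 0-jn rule on J2)
bond 0 →J1  (GY1: gyrator matches bond 1)
bond 3 →I1  (J1: bond 0 brought effort, rest push out)

1  (I1 all integral)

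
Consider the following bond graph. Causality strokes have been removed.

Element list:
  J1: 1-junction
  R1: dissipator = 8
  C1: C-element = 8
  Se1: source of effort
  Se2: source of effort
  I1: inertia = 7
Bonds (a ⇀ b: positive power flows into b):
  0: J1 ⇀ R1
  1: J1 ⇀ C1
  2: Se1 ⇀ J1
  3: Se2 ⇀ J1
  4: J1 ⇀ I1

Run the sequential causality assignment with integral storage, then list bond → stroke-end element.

bond 2 |J1  (Se1: effort source, stroke at far end)
bond 3 |J1  (Se2 (Se) sets effort on bond)
bond 1 |J1  (C1: C, integral causality)
bond 4 |I1  (I1 integral (f out))
bond 0 |J1  (common-f at J1 fixed by 4)

β0 stroke→J1
β1 stroke→J1
β2 stroke→J1
β3 stroke→J1
β4 stroke→I1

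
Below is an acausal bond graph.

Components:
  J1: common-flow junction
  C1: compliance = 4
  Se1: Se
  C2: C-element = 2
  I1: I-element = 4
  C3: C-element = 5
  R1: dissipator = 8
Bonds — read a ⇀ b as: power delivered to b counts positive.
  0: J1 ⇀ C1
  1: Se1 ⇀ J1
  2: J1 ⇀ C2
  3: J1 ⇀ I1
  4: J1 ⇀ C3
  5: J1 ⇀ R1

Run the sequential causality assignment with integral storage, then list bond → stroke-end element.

#1 →J1  (Se1: effort source, stroke at far end)
#0 →J1  (C1 integral (e out))
#2 →J1  (C2 outputs effort q/C2)
#3 →I1  (I1 integral (f out))
#4 →J1  (common-f at J1 fixed by 3)
#5 →J1  (1-jn J1 has f-setter on 3)

#0 →J1
#1 →J1
#2 →J1
#3 →I1
#4 →J1
#5 →J1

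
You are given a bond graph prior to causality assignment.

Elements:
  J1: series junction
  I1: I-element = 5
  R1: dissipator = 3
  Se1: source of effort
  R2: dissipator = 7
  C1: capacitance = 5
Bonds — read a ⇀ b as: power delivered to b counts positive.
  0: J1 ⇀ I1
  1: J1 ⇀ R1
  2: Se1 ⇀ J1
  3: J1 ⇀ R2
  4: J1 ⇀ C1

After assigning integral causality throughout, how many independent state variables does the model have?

2  (C1, I1 all integral)

bond 2 stroke at J1  (Se1 (Se) sets effort on bond)
bond 0 stroke at I1  (I1 outputs flow p/I1)
bond 1 stroke at J1  (1-jn J1 has f-setter on 0)
bond 3 stroke at J1  (J1 flow already set via bond 0)
bond 4 stroke at J1  (J1: bond 0 brought flow, rest push out)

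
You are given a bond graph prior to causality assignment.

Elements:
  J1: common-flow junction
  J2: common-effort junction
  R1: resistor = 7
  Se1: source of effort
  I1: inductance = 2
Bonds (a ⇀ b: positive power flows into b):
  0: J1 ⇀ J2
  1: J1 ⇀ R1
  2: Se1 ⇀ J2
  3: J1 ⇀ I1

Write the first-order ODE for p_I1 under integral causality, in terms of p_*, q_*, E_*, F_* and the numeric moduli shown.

β2 stroke at J2  (Se1 fixes effort; stroke away)
β0 stroke at J1  (J2 effort already set via bond 2)
β3 stroke at I1  (I1: I, integral causality)
β1 stroke at J1  (1-jn J1 has f-setter on 3)

dp_I1/dt = -E_Se1 - 7*p_I1/2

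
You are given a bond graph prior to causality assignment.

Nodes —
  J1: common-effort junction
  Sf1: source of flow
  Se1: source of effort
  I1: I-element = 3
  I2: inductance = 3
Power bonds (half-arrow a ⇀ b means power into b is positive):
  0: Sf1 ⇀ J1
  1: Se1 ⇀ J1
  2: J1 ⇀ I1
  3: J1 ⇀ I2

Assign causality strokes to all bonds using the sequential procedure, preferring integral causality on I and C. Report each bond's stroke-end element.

#0 stroke at Sf1
#1 stroke at J1
#2 stroke at I1
#3 stroke at I2

bond 0 |Sf1  (Sf1 (Sf) sets flow on bond)
bond 1 |J1  (Se1: effort source, stroke at far end)
bond 2 |I1  (J1: bond 1 brought effort, rest push out)
bond 3 |I2  (common-e at J1 fixed by 1)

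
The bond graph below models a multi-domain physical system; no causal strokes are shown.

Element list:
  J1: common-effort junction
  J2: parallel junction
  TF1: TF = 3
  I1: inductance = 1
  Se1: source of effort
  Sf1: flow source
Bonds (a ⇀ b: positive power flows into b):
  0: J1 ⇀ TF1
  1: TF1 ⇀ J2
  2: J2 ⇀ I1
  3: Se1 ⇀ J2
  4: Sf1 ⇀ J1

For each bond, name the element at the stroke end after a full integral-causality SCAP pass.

b3 |J2  (source Se1 imposes e)
b4 |Sf1  (source Sf1 imposes f)
b0 |J1  (only one effort-in slot at J1)
b1 |TF1  (0-jn J2 has e-setter on 3)
b2 |I1  (common-e at J2 fixed by 3)

β0 stroke at J1
β1 stroke at TF1
β2 stroke at I1
β3 stroke at J2
β4 stroke at Sf1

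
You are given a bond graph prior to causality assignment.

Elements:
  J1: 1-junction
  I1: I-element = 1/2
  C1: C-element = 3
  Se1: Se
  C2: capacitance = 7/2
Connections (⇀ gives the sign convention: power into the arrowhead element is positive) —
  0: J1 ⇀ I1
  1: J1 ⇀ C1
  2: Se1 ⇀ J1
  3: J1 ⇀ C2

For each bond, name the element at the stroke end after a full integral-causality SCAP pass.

b2 stroke→J1  (source Se1 imposes e)
b0 stroke→I1  (I1 integral (f out))
b1 stroke→J1  (common-f at J1 fixed by 0)
b3 stroke→J1  (common-f at J1 fixed by 0)

#0 →I1
#1 →J1
#2 →J1
#3 →J1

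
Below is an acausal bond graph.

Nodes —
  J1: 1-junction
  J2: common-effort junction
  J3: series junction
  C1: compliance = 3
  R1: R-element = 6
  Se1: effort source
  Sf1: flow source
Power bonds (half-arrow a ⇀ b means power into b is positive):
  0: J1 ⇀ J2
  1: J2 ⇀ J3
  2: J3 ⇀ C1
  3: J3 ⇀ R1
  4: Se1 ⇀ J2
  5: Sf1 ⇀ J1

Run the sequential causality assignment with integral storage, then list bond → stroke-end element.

#0 stroke at J1
#1 stroke at J3
#2 stroke at J3
#3 stroke at R1
#4 stroke at J2
#5 stroke at Sf1

bond 4 stroke at J2  (Se1: effort source, stroke at far end)
bond 5 stroke at Sf1  (Sf1 (Sf) sets flow on bond)
bond 0 stroke at J1  (1-jn J1 has f-setter on 5)
bond 1 stroke at J3  (J2 effort already set via bond 4)
bond 2 stroke at J3  (C1: C, integral causality)
bond 3 stroke at R1  (J3 needs exactly one f-in)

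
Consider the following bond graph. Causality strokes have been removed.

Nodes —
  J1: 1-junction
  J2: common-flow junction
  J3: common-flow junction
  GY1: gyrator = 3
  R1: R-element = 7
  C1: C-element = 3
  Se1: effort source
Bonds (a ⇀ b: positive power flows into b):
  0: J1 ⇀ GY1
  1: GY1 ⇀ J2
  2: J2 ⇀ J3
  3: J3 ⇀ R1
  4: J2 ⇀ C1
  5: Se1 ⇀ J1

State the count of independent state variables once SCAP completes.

β5 stroke→J1  (source Se1 imposes e)
β0 stroke→GY1  (only one flow-in slot at J1)
β1 stroke→GY1  (GY1: gyrator matches bond 0)
β2 stroke→J2  (common-f at J2 fixed by 1)
β4 stroke→J2  (J2: bond 1 brought flow, rest push out)
β3 stroke→J3  (1-jn J3 has f-setter on 2)

1  (C1 all integral)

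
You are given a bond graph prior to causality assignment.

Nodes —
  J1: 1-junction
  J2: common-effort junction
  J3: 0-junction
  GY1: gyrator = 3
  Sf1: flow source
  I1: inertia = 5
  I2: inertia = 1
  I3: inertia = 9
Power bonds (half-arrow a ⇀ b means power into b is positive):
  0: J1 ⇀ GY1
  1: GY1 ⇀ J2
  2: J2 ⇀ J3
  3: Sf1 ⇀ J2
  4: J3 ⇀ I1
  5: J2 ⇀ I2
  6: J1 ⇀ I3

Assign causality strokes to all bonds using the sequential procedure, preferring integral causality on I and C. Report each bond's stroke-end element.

bond 0 |J1
bond 1 |J2
bond 2 |J3
bond 3 |Sf1
bond 4 |I1
bond 5 |I2
bond 6 |I3

#3 stroke→Sf1  (source Sf1 imposes f)
#4 stroke→I1  (I1 outputs flow p/I1)
#2 stroke→J3  (J3: last free bond brings effort in)
#5 stroke→I2  (I2 integral (f out))
#1 stroke→J2  (only one effort-in slot at J2)
#0 stroke→J1  (GY1: gyrator matches bond 1)
#6 stroke→I3  (J1: last free bond brings flow in)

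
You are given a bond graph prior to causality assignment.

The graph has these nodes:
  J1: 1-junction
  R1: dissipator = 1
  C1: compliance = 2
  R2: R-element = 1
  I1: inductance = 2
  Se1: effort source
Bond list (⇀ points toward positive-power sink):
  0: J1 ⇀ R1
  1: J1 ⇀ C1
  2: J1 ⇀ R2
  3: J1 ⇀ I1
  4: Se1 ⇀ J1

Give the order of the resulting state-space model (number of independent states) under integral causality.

2  (C1, I1 all integral)

β4 →J1  (Se1 fixes effort; stroke away)
β1 →J1  (prefer integral on C1)
β3 →I1  (prefer integral on I1)
β0 →J1  (J1 flow already set via bond 3)
β2 →J1  (1-jn J1 has f-setter on 3)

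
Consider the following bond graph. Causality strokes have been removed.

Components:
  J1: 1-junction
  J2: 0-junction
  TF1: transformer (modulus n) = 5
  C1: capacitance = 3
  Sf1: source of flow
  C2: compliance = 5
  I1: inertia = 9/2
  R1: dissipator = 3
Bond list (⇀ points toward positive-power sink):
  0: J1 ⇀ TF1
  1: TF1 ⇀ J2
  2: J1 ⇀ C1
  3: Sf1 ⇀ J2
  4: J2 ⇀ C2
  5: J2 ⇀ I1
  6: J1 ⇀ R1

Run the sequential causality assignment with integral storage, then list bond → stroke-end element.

bond 0 →J1
bond 1 →TF1
bond 2 →J1
bond 3 →Sf1
bond 4 →J2
bond 5 →I1
bond 6 →R1

β3 stroke at Sf1  (Sf1 (Sf) sets flow on bond)
β2 stroke at J1  (C1 integral (e out))
β4 stroke at J2  (C2 outputs effort q/C2)
β1 stroke at TF1  (J2 effort already set via bond 4)
β5 stroke at I1  (J2: bond 4 brought effort, rest push out)
β0 stroke at J1  (through TF1, causality passes straight; one stroke at TF1)
β6 stroke at R1  (closing 1-jn rule on J1)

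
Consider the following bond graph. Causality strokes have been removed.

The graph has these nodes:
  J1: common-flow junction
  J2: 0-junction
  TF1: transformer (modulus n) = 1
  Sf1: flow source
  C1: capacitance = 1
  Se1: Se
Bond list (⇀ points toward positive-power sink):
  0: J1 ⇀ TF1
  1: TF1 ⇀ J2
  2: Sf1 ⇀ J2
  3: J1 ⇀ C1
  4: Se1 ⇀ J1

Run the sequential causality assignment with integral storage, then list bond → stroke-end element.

bond 2 →Sf1  (source Sf1 imposes f)
bond 4 →J1  (Se1: effort source, stroke at far end)
bond 1 →J2  (only one effort-in slot at J2)
bond 0 →TF1  (TF1 one-in-one-out from 1)
bond 3 →J1  (J1: bond 0 brought flow, rest push out)

bond 0 stroke at TF1
bond 1 stroke at J2
bond 2 stroke at Sf1
bond 3 stroke at J1
bond 4 stroke at J1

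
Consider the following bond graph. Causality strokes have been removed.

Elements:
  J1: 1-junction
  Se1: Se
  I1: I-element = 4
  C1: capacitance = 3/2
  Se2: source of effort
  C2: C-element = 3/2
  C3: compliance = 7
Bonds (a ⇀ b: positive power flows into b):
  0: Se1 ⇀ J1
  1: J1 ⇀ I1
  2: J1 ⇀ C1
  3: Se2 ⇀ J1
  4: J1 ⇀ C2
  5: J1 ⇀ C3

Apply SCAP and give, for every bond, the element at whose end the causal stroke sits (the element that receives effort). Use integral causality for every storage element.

bond 0 →J1
bond 1 →I1
bond 2 →J1
bond 3 →J1
bond 4 →J1
bond 5 →J1

bond 0 →J1  (Se1: effort source, stroke at far end)
bond 3 →J1  (Se2 (Se) sets effort on bond)
bond 1 →I1  (I1 integral (f out))
bond 2 →J1  (common-f at J1 fixed by 1)
bond 4 →J1  (J1: bond 1 brought flow, rest push out)
bond 5 →J1  (J1: bond 1 brought flow, rest push out)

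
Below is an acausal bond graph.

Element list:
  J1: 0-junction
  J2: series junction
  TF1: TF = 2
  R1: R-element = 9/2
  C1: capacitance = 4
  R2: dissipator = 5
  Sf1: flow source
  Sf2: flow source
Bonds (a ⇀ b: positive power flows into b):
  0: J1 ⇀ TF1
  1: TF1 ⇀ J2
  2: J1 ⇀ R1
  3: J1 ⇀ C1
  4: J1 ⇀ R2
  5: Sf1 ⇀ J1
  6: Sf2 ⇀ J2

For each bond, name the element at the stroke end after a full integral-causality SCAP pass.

#5 stroke→Sf1  (source Sf1 imposes f)
#6 stroke→Sf2  (Sf2: flow source, stroke at near end)
#1 stroke→J2  (J2 flow already set via bond 6)
#0 stroke→TF1  (TF TF1: opposite of bond 1)
#3 stroke→J1  (C1 outputs effort q/C1)
#2 stroke→R1  (0-jn J1 has e-setter on 3)
#4 stroke→R2  (0-jn J1 has e-setter on 3)

β0 stroke→TF1
β1 stroke→J2
β2 stroke→R1
β3 stroke→J1
β4 stroke→R2
β5 stroke→Sf1
β6 stroke→Sf2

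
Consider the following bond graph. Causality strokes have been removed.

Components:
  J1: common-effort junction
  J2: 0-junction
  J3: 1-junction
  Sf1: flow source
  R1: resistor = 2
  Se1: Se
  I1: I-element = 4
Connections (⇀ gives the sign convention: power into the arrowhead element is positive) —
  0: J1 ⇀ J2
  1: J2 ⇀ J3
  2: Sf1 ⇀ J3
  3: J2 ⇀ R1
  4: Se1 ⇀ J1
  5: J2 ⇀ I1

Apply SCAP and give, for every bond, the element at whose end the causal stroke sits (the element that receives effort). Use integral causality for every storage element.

b2 stroke at Sf1  (Sf1 (Sf) sets flow on bond)
b4 stroke at J1  (Se1 (Se) sets effort on bond)
b0 stroke at J2  (common-e at J1 fixed by 4)
b1 stroke at J3  (J2 effort already set via bond 0)
b3 stroke at R1  (J2: bond 0 brought effort, rest push out)
b5 stroke at I1  (J2 effort already set via bond 0)

β0 →J2
β1 →J3
β2 →Sf1
β3 →R1
β4 →J1
β5 →I1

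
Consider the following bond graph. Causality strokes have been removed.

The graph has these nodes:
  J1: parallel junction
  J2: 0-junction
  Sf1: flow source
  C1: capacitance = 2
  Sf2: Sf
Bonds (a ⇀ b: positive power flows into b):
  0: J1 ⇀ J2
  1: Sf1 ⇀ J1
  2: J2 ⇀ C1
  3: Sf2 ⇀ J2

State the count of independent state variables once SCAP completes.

1  (C1 all integral)

#1 |Sf1  (Sf1: flow source, stroke at near end)
#3 |Sf2  (Sf2 (Sf) sets flow on bond)
#0 |J1  (only one effort-in slot at J1)
#2 |J2  (J2: last free bond brings effort in)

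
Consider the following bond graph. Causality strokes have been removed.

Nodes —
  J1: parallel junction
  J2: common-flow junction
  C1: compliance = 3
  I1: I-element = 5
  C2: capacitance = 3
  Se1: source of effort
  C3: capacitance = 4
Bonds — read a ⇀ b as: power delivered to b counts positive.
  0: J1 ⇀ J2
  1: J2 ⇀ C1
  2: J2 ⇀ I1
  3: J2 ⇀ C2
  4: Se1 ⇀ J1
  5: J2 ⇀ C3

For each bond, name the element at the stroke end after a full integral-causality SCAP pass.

b0 |J2
b1 |J2
b2 |I1
b3 |J2
b4 |J1
b5 |J2

β4 |J1  (Se1: effort source, stroke at far end)
β0 |J2  (J1: bond 4 brought effort, rest push out)
β1 |J2  (prefer integral on C1)
β2 |I1  (I1: I, integral causality)
β3 |J2  (common-f at J2 fixed by 2)
β5 |J2  (common-f at J2 fixed by 2)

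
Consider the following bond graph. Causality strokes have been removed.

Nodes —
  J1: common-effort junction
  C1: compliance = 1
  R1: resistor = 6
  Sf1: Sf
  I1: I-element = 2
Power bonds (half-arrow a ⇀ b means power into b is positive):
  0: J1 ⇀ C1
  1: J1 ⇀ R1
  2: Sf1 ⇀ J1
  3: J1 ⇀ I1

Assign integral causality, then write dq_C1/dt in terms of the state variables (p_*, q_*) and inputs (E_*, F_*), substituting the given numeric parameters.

#2 stroke at Sf1  (Sf1 fixes flow; stroke at Sf1)
#0 stroke at J1  (prefer integral on C1)
#1 stroke at R1  (common-e at J1 fixed by 0)
#3 stroke at I1  (J1 effort already set via bond 0)

dq_C1/dt = F_Sf1 - p_I1/2 - q_C1/6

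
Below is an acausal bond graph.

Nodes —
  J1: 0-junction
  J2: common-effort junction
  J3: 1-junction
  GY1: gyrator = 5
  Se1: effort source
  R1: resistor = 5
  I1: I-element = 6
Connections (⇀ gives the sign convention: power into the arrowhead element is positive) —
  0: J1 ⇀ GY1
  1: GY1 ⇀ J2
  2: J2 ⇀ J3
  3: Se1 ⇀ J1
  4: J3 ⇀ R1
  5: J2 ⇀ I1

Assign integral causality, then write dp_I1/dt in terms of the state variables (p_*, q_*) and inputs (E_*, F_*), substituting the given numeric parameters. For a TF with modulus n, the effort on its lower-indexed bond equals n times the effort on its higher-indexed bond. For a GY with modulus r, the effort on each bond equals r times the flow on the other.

dp_I1/dt = E_Se1 - 5*p_I1/6

b3 →J1  (Se1: effort source, stroke at far end)
b0 →GY1  (common-e at J1 fixed by 3)
b1 →GY1  (GY GY1: same side as bond 0)
b5 →I1  (I1: I, integral causality)
b2 →J2  (J2 needs exactly one e-in)
b4 →J3  (common-f at J3 fixed by 2)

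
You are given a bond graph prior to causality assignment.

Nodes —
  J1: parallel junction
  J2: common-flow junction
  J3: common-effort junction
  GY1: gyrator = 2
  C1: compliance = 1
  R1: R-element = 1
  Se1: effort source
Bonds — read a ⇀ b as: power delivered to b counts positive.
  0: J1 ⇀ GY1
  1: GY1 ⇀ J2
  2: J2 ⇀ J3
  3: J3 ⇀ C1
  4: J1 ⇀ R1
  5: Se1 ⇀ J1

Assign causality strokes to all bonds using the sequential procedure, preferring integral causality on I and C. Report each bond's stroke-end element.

#5 |J1  (source Se1 imposes e)
#0 |GY1  (0-jn J1 has e-setter on 5)
#4 |R1  (J1: bond 5 brought effort, rest push out)
#1 |GY1  (through GY1, causality inverts; strokes same side of GY1)
#2 |J2  (common-f at J2 fixed by 1)
#3 |J3  (J3: last free bond brings effort in)

bond 0 stroke→GY1
bond 1 stroke→GY1
bond 2 stroke→J2
bond 3 stroke→J3
bond 4 stroke→R1
bond 5 stroke→J1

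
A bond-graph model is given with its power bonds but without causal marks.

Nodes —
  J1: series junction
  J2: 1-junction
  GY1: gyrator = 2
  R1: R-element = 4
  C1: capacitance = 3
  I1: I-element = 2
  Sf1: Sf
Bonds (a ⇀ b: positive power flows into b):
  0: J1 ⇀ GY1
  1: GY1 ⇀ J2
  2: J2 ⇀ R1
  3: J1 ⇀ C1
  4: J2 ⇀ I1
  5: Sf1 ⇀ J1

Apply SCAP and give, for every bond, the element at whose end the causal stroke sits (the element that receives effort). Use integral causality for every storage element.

b0 →J1
b1 →J2
b2 →J2
b3 →J1
b4 →I1
b5 →Sf1

bond 5 |Sf1  (Sf1 (Sf) sets flow on bond)
bond 0 |J1  (J1 flow already set via bond 5)
bond 3 |J1  (J1: bond 5 brought flow, rest push out)
bond 1 |J2  (GY1 both-in/both-out from 0)
bond 4 |I1  (prefer integral on I1)
bond 2 |J2  (1-jn J2 has f-setter on 4)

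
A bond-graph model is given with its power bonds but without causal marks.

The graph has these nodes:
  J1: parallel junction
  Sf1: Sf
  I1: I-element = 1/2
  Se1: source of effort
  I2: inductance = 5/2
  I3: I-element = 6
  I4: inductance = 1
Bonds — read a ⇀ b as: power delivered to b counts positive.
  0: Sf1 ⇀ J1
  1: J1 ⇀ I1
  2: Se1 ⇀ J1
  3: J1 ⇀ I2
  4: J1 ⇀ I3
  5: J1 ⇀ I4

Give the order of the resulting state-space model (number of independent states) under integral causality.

#0 stroke at Sf1  (Sf1: flow source, stroke at near end)
#2 stroke at J1  (source Se1 imposes e)
#1 stroke at I1  (J1: bond 2 brought effort, rest push out)
#3 stroke at I2  (J1: bond 2 brought effort, rest push out)
#4 stroke at I3  (J1: bond 2 brought effort, rest push out)
#5 stroke at I4  (0-jn J1 has e-setter on 2)

4  (I1, I2, I3, I4 all integral)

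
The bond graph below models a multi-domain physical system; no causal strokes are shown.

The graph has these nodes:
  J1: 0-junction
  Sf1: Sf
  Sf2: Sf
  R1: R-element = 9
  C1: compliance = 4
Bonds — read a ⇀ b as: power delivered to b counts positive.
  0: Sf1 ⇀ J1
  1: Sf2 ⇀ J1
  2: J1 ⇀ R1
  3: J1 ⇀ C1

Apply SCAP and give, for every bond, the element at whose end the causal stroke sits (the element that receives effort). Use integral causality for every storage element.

b0 →Sf1  (Sf1 fixes flow; stroke at Sf1)
b1 →Sf2  (Sf2 (Sf) sets flow on bond)
b3 →J1  (C1 integral (e out))
b2 →R1  (common-e at J1 fixed by 3)

#0 →Sf1
#1 →Sf2
#2 →R1
#3 →J1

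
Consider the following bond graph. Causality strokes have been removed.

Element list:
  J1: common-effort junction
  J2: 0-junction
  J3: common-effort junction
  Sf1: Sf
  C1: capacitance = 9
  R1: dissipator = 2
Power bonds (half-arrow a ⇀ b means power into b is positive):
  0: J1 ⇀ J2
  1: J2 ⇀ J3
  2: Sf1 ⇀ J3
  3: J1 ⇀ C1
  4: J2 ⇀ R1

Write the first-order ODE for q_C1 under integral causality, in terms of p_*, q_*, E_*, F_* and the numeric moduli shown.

dq_C1/dt = F_Sf1 - q_C1/18

β2 →Sf1  (Sf1 (Sf) sets flow on bond)
β1 →J3  (closing 0-jn rule on J3)
β3 →J1  (prefer integral on C1)
β0 →J2  (0-jn J1 has e-setter on 3)
β4 →R1  (common-e at J2 fixed by 0)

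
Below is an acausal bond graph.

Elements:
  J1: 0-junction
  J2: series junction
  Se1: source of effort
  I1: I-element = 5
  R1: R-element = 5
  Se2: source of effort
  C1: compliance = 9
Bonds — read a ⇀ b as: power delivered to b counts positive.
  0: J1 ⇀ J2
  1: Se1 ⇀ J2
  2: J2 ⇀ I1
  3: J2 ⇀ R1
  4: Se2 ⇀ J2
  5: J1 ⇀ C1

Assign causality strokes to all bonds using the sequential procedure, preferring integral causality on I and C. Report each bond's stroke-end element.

#1 stroke at J2  (Se1: effort source, stroke at far end)
#4 stroke at J2  (Se2 fixes effort; stroke away)
#2 stroke at I1  (I1: I, integral causality)
#0 stroke at J2  (J2 flow already set via bond 2)
#3 stroke at J2  (J2 flow already set via bond 2)
#5 stroke at J1  (J1: last free bond brings effort in)

bond 0 stroke at J2
bond 1 stroke at J2
bond 2 stroke at I1
bond 3 stroke at J2
bond 4 stroke at J2
bond 5 stroke at J1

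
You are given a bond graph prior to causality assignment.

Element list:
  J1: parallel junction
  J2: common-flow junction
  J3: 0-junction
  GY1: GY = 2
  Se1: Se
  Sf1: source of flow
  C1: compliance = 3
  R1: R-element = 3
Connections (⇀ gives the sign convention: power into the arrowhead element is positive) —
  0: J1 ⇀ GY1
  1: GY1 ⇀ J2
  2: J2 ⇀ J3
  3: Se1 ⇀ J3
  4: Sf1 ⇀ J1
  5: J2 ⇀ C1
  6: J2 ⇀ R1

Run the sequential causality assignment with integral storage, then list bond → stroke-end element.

β3 |J3  (Se1: effort source, stroke at far end)
β4 |Sf1  (source Sf1 imposes f)
β0 |J1  (J1 needs exactly one e-in)
β2 |J2  (0-jn J3 has e-setter on 3)
β1 |J2  (through GY1, causality inverts; strokes same side of GY1)
β5 |J2  (C1 outputs effort q/C1)
β6 |R1  (J2 needs exactly one f-in)

b0 |J1
b1 |J2
b2 |J2
b3 |J3
b4 |Sf1
b5 |J2
b6 |R1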